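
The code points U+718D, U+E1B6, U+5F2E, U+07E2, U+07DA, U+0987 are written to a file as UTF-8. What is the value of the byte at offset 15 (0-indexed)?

0x87

U+718D → 3-byte form E7 86 8D at offsets 0–2.
U+E1B6 → 3-byte form EE 86 B6 at offsets 3–5.
U+5F2E → 3-byte form E5 BC AE at offsets 6–8.
U+07E2 → 2-byte form DF A2 at offsets 9–10.
U+07DA → 2-byte form DF 9A at offsets 11–12.
U+0987 → 3-byte form E0 A6 87 at offsets 13–15.
Offset 15 falls in char 6's range; it's byte 3 of E0 A6 87 = 0x87.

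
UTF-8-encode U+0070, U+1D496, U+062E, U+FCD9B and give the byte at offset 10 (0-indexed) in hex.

0x9B

U+0070 → 1-byte form 70 at offsets 0–0.
U+1D496 → 4-byte form F0 9D 92 96 at offsets 1–4.
U+062E → 2-byte form D8 AE at offsets 5–6.
U+FCD9B → 4-byte form F3 BC B6 9B at offsets 7–10.
Offset 10 falls in char 4's range; it's byte 4 of F3 BC B6 9B = 0x9B.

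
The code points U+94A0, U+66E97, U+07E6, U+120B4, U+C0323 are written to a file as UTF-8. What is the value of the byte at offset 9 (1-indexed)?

1-indexed offset 9 is 0-indexed offset 8.
U+94A0 → 3-byte form E9 92 A0 at offsets 0–2.
U+66E97 → 4-byte form F1 A6 BA 97 at offsets 3–6.
U+07E6 → 2-byte form DF A6 at offsets 7–8.
Offset 8 falls in char 3's range; it's byte 2 of DF A6 = 0xA6.

0xA6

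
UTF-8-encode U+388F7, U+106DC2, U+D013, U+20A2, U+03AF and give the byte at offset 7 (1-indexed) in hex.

1-indexed offset 7 is 0-indexed offset 6.
U+388F7 → 4-byte form F0 B8 A3 B7 at offsets 0–3.
U+106DC2 → 4-byte form F4 86 B7 82 at offsets 4–7.
Offset 6 falls in char 2's range; it's byte 3 of F4 86 B7 82 = 0xB7.

0xB7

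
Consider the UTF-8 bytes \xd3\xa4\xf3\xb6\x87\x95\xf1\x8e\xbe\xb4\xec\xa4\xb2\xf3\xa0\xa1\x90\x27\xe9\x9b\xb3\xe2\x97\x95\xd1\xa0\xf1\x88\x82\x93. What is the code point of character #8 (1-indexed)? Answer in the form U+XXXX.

Offset 0: leading byte 0xD3 = 11010011 → 2-byte char #1 = D3 A4.
Offset 2: leading byte 0xF3 = 11110011 → 4-byte char #2 = F3 B6 87 95.
Offset 6: leading byte 0xF1 = 11110001 → 4-byte char #3 = F1 8E BE B4.
Offset 10: leading byte 0xEC = 11101100 → 3-byte char #4 = EC A4 B2.
Offset 13: leading byte 0xF3 = 11110011 → 4-byte char #5 = F3 A0 A1 90.
Offset 17: leading byte 0x27 = 00100111 → 1-byte char #6 = 27.
Offset 18: leading byte 0xE9 = 11101001 → 3-byte char #7 = E9 9B B3.
Offset 21: leading byte 0xE2 = 11100010 → 3-byte char #8 = E2 97 95.
Leading byte 0xE2 = 11100010 matches 1110xxxx → 3-byte sequence.
Byte 1: 0xE2 = 11100010, payload 0010 (4 bits).
Byte 2: 0x97 = 10010111 (10xxxxxx ✓), payload 010111.
Byte 3: 0x95 = 10010101 (10xxxxxx ✓), payload 010101.
Concatenate: 0010010111010101 = 0x25D5 (16 bits → U+25D5).

U+25D5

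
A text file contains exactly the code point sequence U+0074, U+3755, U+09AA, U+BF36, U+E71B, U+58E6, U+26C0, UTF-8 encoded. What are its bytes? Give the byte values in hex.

U+0074: 1-byte form → 74.
U+3755: 3-byte form → E3 9D 95.
U+09AA: 3-byte form → E0 A6 AA.
U+BF36: 3-byte form → EB BC B6.
U+E71B: 3-byte form → EE 9C 9B.
U+58E6: 3-byte form → E5 A3 A6.
U+26C0: 3-byte form → E2 9B 80.
Concatenated (19 bytes): 74 E3 9D 95 E0 A6 AA EB BC B6 EE 9C 9B E5 A3 A6 E2 9B 80.

74 E3 9D 95 E0 A6 AA EB BC B6 EE 9C 9B E5 A3 A6 E2 9B 80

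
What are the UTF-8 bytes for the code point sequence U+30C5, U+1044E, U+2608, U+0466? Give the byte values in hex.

U+30C5: 3-byte form → E3 83 85.
U+1044E: 4-byte form → F0 90 91 8E.
U+2608: 3-byte form → E2 98 88.
U+0466: 2-byte form → D1 A6.
Concatenated (12 bytes): E3 83 85 F0 90 91 8E E2 98 88 D1 A6.

E3 83 85 F0 90 91 8E E2 98 88 D1 A6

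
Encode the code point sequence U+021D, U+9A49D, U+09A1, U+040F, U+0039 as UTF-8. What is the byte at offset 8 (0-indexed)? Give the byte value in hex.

0xA1

U+021D → 2-byte form C8 9D at offsets 0–1.
U+9A49D → 4-byte form F2 9A 92 9D at offsets 2–5.
U+09A1 → 3-byte form E0 A6 A1 at offsets 6–8.
Offset 8 falls in char 3's range; it's byte 3 of E0 A6 A1 = 0xA1.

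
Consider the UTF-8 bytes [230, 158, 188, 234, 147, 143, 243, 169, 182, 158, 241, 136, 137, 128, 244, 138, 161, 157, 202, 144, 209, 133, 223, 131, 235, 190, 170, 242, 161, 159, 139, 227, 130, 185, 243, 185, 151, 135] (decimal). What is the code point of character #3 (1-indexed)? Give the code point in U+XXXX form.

U+E9D9E

Offset 0: leading byte 0xE6 = 11100110 → 3-byte char #1 = E6 9E BC.
Offset 3: leading byte 0xEA = 11101010 → 3-byte char #2 = EA 93 8F.
Offset 6: leading byte 0xF3 = 11110011 → 4-byte char #3 = F3 A9 B6 9E.
Leading byte 0xF3 = 11110011 matches 11110xxx → 4-byte sequence.
Byte 1: 0xF3 = 11110011, payload 011 (3 bits).
Byte 2: 0xA9 = 10101001 (10xxxxxx ✓), payload 101001.
Byte 3: 0xB6 = 10110110 (10xxxxxx ✓), payload 110110.
Byte 4: 0x9E = 10011110 (10xxxxxx ✓), payload 011110.
Concatenate: 011101001110110011110 = 0xE9D9E (21 bits → U+E9D9E).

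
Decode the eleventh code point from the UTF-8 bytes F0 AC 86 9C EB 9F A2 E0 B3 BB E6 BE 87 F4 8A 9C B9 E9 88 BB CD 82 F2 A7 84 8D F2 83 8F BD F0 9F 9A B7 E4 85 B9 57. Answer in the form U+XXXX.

Offset 0: leading byte 0xF0 = 11110000 → 4-byte char #1 = F0 AC 86 9C.
Offset 4: leading byte 0xEB = 11101011 → 3-byte char #2 = EB 9F A2.
Offset 7: leading byte 0xE0 = 11100000 → 3-byte char #3 = E0 B3 BB.
Offset 10: leading byte 0xE6 = 11100110 → 3-byte char #4 = E6 BE 87.
Offset 13: leading byte 0xF4 = 11110100 → 4-byte char #5 = F4 8A 9C B9.
Offset 17: leading byte 0xE9 = 11101001 → 3-byte char #6 = E9 88 BB.
Offset 20: leading byte 0xCD = 11001101 → 2-byte char #7 = CD 82.
Offset 22: leading byte 0xF2 = 11110010 → 4-byte char #8 = F2 A7 84 8D.
Offset 26: leading byte 0xF2 = 11110010 → 4-byte char #9 = F2 83 8F BD.
Offset 30: leading byte 0xF0 = 11110000 → 4-byte char #10 = F0 9F 9A B7.
Offset 34: leading byte 0xE4 = 11100100 → 3-byte char #11 = E4 85 B9.
Leading byte 0xE4 = 11100100 matches 1110xxxx → 3-byte sequence.
Byte 1: 0xE4 = 11100100, payload 0100 (4 bits).
Byte 2: 0x85 = 10000101 (10xxxxxx ✓), payload 000101.
Byte 3: 0xB9 = 10111001 (10xxxxxx ✓), payload 111001.
Concatenate: 0100000101111001 = 0x4179 (16 bits → U+4179).

U+4179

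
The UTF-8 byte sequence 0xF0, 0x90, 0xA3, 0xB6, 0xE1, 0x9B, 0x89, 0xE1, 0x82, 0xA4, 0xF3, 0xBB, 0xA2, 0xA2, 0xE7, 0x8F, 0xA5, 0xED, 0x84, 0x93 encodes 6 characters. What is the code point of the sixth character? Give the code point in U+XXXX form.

Offset 0: leading byte 0xF0 = 11110000 → 4-byte char #1 = F0 90 A3 B6.
Offset 4: leading byte 0xE1 = 11100001 → 3-byte char #2 = E1 9B 89.
Offset 7: leading byte 0xE1 = 11100001 → 3-byte char #3 = E1 82 A4.
Offset 10: leading byte 0xF3 = 11110011 → 4-byte char #4 = F3 BB A2 A2.
Offset 14: leading byte 0xE7 = 11100111 → 3-byte char #5 = E7 8F A5.
Offset 17: leading byte 0xED = 11101101 → 3-byte char #6 = ED 84 93.
Leading byte 0xED = 11101101 matches 1110xxxx → 3-byte sequence.
Byte 1: 0xED = 11101101, payload 1101 (4 bits).
Byte 2: 0x84 = 10000100 (10xxxxxx ✓), payload 000100.
Byte 3: 0x93 = 10010011 (10xxxxxx ✓), payload 010011.
Concatenate: 1101000100010011 = 0xD113 (16 bits → U+D113).

U+D113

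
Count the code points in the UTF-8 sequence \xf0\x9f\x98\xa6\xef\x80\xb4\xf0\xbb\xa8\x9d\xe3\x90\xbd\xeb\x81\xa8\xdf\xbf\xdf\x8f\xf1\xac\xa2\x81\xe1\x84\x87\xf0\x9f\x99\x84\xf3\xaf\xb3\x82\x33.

12

Byte at offset 0: 0xF0 = 11110000 → 4-byte char (#1). Advance 4.
Byte at offset 4: 0xEF = 11101111 → 3-byte char (#2). Advance 3.
Byte at offset 7: 0xF0 = 11110000 → 4-byte char (#3). Advance 4.
Byte at offset 11: 0xE3 = 11100011 → 3-byte char (#4). Advance 3.
Byte at offset 14: 0xEB = 11101011 → 3-byte char (#5). Advance 3.
Byte at offset 17: 0xDF = 11011111 → 2-byte char (#6). Advance 2.
Byte at offset 19: 0xDF = 11011111 → 2-byte char (#7). Advance 2.
Byte at offset 21: 0xF1 = 11110001 → 4-byte char (#8). Advance 4.
Byte at offset 25: 0xE1 = 11100001 → 3-byte char (#9). Advance 3.
Byte at offset 28: 0xF0 = 11110000 → 4-byte char (#10). Advance 4.
Byte at offset 32: 0xF3 = 11110011 → 4-byte char (#11). Advance 4.
Byte at offset 36: 0x33 = 00110011 → 1-byte char (#12). Advance 1.
Reached end at offset 37 after 12 code points.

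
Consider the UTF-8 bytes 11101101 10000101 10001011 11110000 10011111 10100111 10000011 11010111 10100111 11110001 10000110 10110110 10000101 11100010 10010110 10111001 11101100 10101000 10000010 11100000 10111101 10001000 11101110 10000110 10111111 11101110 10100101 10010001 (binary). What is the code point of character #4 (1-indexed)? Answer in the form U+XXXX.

U+46D85

Offset 0: leading byte 0xED = 11101101 → 3-byte char #1 = ED 85 8B.
Offset 3: leading byte 0xF0 = 11110000 → 4-byte char #2 = F0 9F A7 83.
Offset 7: leading byte 0xD7 = 11010111 → 2-byte char #3 = D7 A7.
Offset 9: leading byte 0xF1 = 11110001 → 4-byte char #4 = F1 86 B6 85.
Leading byte 0xF1 = 11110001 matches 11110xxx → 4-byte sequence.
Byte 1: 0xF1 = 11110001, payload 001 (3 bits).
Byte 2: 0x86 = 10000110 (10xxxxxx ✓), payload 000110.
Byte 3: 0xB6 = 10110110 (10xxxxxx ✓), payload 110110.
Byte 4: 0x85 = 10000101 (10xxxxxx ✓), payload 000101.
Concatenate: 001000110110110000101 = 0x46D85 (21 bits → U+46D85).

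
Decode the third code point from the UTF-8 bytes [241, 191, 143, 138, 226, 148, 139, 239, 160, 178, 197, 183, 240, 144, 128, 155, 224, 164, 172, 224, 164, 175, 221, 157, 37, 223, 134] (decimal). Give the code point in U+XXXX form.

Offset 0: leading byte 0xF1 = 11110001 → 4-byte char #1 = F1 BF 8F 8A.
Offset 4: leading byte 0xE2 = 11100010 → 3-byte char #2 = E2 94 8B.
Offset 7: leading byte 0xEF = 11101111 → 3-byte char #3 = EF A0 B2.
Leading byte 0xEF = 11101111 matches 1110xxxx → 3-byte sequence.
Byte 1: 0xEF = 11101111, payload 1111 (4 bits).
Byte 2: 0xA0 = 10100000 (10xxxxxx ✓), payload 100000.
Byte 3: 0xB2 = 10110010 (10xxxxxx ✓), payload 110010.
Concatenate: 1111100000110010 = 0xF832 (16 bits → U+F832).

U+F832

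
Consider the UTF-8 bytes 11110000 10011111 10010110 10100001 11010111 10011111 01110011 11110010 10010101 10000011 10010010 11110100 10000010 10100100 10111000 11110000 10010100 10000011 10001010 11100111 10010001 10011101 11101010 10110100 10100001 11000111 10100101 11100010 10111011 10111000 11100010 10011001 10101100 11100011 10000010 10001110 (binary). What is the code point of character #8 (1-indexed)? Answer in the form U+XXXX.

Offset 0: leading byte 0xF0 = 11110000 → 4-byte char #1 = F0 9F 96 A1.
Offset 4: leading byte 0xD7 = 11010111 → 2-byte char #2 = D7 9F.
Offset 6: leading byte 0x73 = 01110011 → 1-byte char #3 = 73.
Offset 7: leading byte 0xF2 = 11110010 → 4-byte char #4 = F2 95 83 92.
Offset 11: leading byte 0xF4 = 11110100 → 4-byte char #5 = F4 82 A4 B8.
Offset 15: leading byte 0xF0 = 11110000 → 4-byte char #6 = F0 94 83 8A.
Offset 19: leading byte 0xE7 = 11100111 → 3-byte char #7 = E7 91 9D.
Offset 22: leading byte 0xEA = 11101010 → 3-byte char #8 = EA B4 A1.
Leading byte 0xEA = 11101010 matches 1110xxxx → 3-byte sequence.
Byte 1: 0xEA = 11101010, payload 1010 (4 bits).
Byte 2: 0xB4 = 10110100 (10xxxxxx ✓), payload 110100.
Byte 3: 0xA1 = 10100001 (10xxxxxx ✓), payload 100001.
Concatenate: 1010110100100001 = 0xAD21 (16 bits → U+AD21).

U+AD21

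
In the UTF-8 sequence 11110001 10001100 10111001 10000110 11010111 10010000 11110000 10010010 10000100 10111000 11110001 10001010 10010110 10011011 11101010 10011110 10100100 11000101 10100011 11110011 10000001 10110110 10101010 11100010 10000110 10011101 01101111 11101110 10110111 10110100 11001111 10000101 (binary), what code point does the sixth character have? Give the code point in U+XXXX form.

Offset 0: leading byte 0xF1 = 11110001 → 4-byte char #1 = F1 8C B9 86.
Offset 4: leading byte 0xD7 = 11010111 → 2-byte char #2 = D7 90.
Offset 6: leading byte 0xF0 = 11110000 → 4-byte char #3 = F0 92 84 B8.
Offset 10: leading byte 0xF1 = 11110001 → 4-byte char #4 = F1 8A 96 9B.
Offset 14: leading byte 0xEA = 11101010 → 3-byte char #5 = EA 9E A4.
Offset 17: leading byte 0xC5 = 11000101 → 2-byte char #6 = C5 A3.
Leading byte 0xC5 = 11000101 matches 110xxxxx → 2-byte sequence.
Byte 1: 0xC5 = 11000101, payload 00101 (5 bits).
Byte 2: 0xA3 = 10100011 (10xxxxxx ✓), payload 100011.
Concatenate: 00101100011 = 0x163 (11 bits → U+0163).

U+0163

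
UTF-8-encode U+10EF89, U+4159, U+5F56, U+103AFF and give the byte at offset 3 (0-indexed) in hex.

U+10EF89 → 4-byte form F4 8E BE 89 at offsets 0–3.
Offset 3 falls in char 1's range; it's byte 4 of F4 8E BE 89 = 0x89.

0x89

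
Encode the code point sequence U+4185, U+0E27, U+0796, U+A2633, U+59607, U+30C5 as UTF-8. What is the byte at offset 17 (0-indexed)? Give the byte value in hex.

0x83

U+4185 → 3-byte form E4 86 85 at offsets 0–2.
U+0E27 → 3-byte form E0 B8 A7 at offsets 3–5.
U+0796 → 2-byte form DE 96 at offsets 6–7.
U+A2633 → 4-byte form F2 A2 98 B3 at offsets 8–11.
U+59607 → 4-byte form F1 99 98 87 at offsets 12–15.
U+30C5 → 3-byte form E3 83 85 at offsets 16–18.
Offset 17 falls in char 6's range; it's byte 2 of E3 83 85 = 0x83.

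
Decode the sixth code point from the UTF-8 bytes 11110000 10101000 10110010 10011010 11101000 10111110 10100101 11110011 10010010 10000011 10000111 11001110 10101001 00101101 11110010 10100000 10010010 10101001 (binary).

U+A04A9

Offset 0: leading byte 0xF0 = 11110000 → 4-byte char #1 = F0 A8 B2 9A.
Offset 4: leading byte 0xE8 = 11101000 → 3-byte char #2 = E8 BE A5.
Offset 7: leading byte 0xF3 = 11110011 → 4-byte char #3 = F3 92 83 87.
Offset 11: leading byte 0xCE = 11001110 → 2-byte char #4 = CE A9.
Offset 13: leading byte 0x2D = 00101101 → 1-byte char #5 = 2D.
Offset 14: leading byte 0xF2 = 11110010 → 4-byte char #6 = F2 A0 92 A9.
Leading byte 0xF2 = 11110010 matches 11110xxx → 4-byte sequence.
Byte 1: 0xF2 = 11110010, payload 010 (3 bits).
Byte 2: 0xA0 = 10100000 (10xxxxxx ✓), payload 100000.
Byte 3: 0x92 = 10010010 (10xxxxxx ✓), payload 010010.
Byte 4: 0xA9 = 10101001 (10xxxxxx ✓), payload 101001.
Concatenate: 010100000010010101001 = 0xA04A9 (21 bits → U+A04A9).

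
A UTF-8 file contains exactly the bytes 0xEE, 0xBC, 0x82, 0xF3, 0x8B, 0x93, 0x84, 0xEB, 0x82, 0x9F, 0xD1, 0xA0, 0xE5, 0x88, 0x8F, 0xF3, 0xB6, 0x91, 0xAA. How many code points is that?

6

Byte at offset 0: 0xEE = 11101110 → 3-byte char (#1). Advance 3.
Byte at offset 3: 0xF3 = 11110011 → 4-byte char (#2). Advance 4.
Byte at offset 7: 0xEB = 11101011 → 3-byte char (#3). Advance 3.
Byte at offset 10: 0xD1 = 11010001 → 2-byte char (#4). Advance 2.
Byte at offset 12: 0xE5 = 11100101 → 3-byte char (#5). Advance 3.
Byte at offset 15: 0xF3 = 11110011 → 4-byte char (#6). Advance 4.
Reached end at offset 19 after 6 code points.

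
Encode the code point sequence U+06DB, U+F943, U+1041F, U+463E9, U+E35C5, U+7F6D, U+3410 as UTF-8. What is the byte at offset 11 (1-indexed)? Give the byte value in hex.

0x86

1-indexed offset 11 is 0-indexed offset 10.
U+06DB → 2-byte form DB 9B at offsets 0–1.
U+F943 → 3-byte form EF A5 83 at offsets 2–4.
U+1041F → 4-byte form F0 90 90 9F at offsets 5–8.
U+463E9 → 4-byte form F1 86 8F A9 at offsets 9–12.
Offset 10 falls in char 4's range; it's byte 2 of F1 86 8F A9 = 0x86.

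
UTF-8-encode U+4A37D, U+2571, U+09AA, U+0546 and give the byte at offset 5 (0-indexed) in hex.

0x95

U+4A37D → 4-byte form F1 8A 8D BD at offsets 0–3.
U+2571 → 3-byte form E2 95 B1 at offsets 4–6.
Offset 5 falls in char 2's range; it's byte 2 of E2 95 B1 = 0x95.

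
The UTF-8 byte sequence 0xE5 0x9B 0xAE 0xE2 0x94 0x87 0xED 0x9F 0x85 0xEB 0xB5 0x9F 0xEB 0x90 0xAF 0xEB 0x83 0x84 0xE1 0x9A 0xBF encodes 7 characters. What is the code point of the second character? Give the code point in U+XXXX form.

U+2507

Offset 0: leading byte 0xE5 = 11100101 → 3-byte char #1 = E5 9B AE.
Offset 3: leading byte 0xE2 = 11100010 → 3-byte char #2 = E2 94 87.
Leading byte 0xE2 = 11100010 matches 1110xxxx → 3-byte sequence.
Byte 1: 0xE2 = 11100010, payload 0010 (4 bits).
Byte 2: 0x94 = 10010100 (10xxxxxx ✓), payload 010100.
Byte 3: 0x87 = 10000111 (10xxxxxx ✓), payload 000111.
Concatenate: 0010010100000111 = 0x2507 (16 bits → U+2507).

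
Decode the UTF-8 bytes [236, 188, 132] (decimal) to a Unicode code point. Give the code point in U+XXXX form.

U+CF04

Leading byte 0xEC = 11101100 matches 1110xxxx → 3-byte sequence.
Byte 1: 0xEC = 11101100, payload 1100 (4 bits).
Byte 2: 0xBC = 10111100 (10xxxxxx ✓), payload 111100.
Byte 3: 0x84 = 10000100 (10xxxxxx ✓), payload 000100.
Concatenate: 1100111100000100 = 0xCF04 (16 bits → U+CF04).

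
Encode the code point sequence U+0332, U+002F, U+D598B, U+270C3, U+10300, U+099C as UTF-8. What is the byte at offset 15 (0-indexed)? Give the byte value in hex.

U+0332 → 2-byte form CC B2 at offsets 0–1.
U+002F → 1-byte form 2F at offsets 2–2.
U+D598B → 4-byte form F3 95 A6 8B at offsets 3–6.
U+270C3 → 4-byte form F0 A7 83 83 at offsets 7–10.
U+10300 → 4-byte form F0 90 8C 80 at offsets 11–14.
U+099C → 3-byte form E0 A6 9C at offsets 15–17.
Offset 15 falls in char 6's range; it's byte 1 of E0 A6 9C = 0xE0.

0xE0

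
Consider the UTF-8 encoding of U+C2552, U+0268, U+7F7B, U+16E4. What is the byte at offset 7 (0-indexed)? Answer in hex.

U+C2552 → 4-byte form F3 82 95 92 at offsets 0–3.
U+0268 → 2-byte form C9 A8 at offsets 4–5.
U+7F7B → 3-byte form E7 BD BB at offsets 6–8.
Offset 7 falls in char 3's range; it's byte 2 of E7 BD BB = 0xBD.

0xBD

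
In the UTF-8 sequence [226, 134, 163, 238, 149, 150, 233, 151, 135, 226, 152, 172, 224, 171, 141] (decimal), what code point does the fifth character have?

U+0ACD

Offset 0: leading byte 0xE2 = 11100010 → 3-byte char #1 = E2 86 A3.
Offset 3: leading byte 0xEE = 11101110 → 3-byte char #2 = EE 95 96.
Offset 6: leading byte 0xE9 = 11101001 → 3-byte char #3 = E9 97 87.
Offset 9: leading byte 0xE2 = 11100010 → 3-byte char #4 = E2 98 AC.
Offset 12: leading byte 0xE0 = 11100000 → 3-byte char #5 = E0 AB 8D.
Leading byte 0xE0 = 11100000 matches 1110xxxx → 3-byte sequence.
Byte 1: 0xE0 = 11100000, payload 0000 (4 bits).
Byte 2: 0xAB = 10101011 (10xxxxxx ✓), payload 101011.
Byte 3: 0x8D = 10001101 (10xxxxxx ✓), payload 001101.
Concatenate: 0000101011001101 = 0xACD (16 bits → U+0ACD).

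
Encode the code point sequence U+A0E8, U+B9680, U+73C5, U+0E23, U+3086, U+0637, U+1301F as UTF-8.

U+A0E8: 3-byte form → EA 83 A8.
U+B9680: 4-byte form → F2 B9 9A 80.
U+73C5: 3-byte form → E7 8F 85.
U+0E23: 3-byte form → E0 B8 A3.
U+3086: 3-byte form → E3 82 86.
U+0637: 2-byte form → D8 B7.
U+1301F: 4-byte form → F0 93 80 9F.
Concatenated (22 bytes): EA 83 A8 F2 B9 9A 80 E7 8F 85 E0 B8 A3 E3 82 86 D8 B7 F0 93 80 9F.

EA 83 A8 F2 B9 9A 80 E7 8F 85 E0 B8 A3 E3 82 86 D8 B7 F0 93 80 9F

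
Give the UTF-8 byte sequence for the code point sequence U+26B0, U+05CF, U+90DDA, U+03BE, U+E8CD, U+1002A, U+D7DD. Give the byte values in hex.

E2 9A B0 D7 8F F2 90 B7 9A CE BE EE A3 8D F0 90 80 AA ED 9F 9D

U+26B0: 3-byte form → E2 9A B0.
U+05CF: 2-byte form → D7 8F.
U+90DDA: 4-byte form → F2 90 B7 9A.
U+03BE: 2-byte form → CE BE.
U+E8CD: 3-byte form → EE A3 8D.
U+1002A: 4-byte form → F0 90 80 AA.
U+D7DD: 3-byte form → ED 9F 9D.
Concatenated (21 bytes): E2 9A B0 D7 8F F2 90 B7 9A CE BE EE A3 8D F0 90 80 AA ED 9F 9D.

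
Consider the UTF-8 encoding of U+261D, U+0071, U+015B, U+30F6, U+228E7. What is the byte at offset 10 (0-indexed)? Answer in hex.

U+261D → 3-byte form E2 98 9D at offsets 0–2.
U+0071 → 1-byte form 71 at offsets 3–3.
U+015B → 2-byte form C5 9B at offsets 4–5.
U+30F6 → 3-byte form E3 83 B6 at offsets 6–8.
U+228E7 → 4-byte form F0 A2 A3 A7 at offsets 9–12.
Offset 10 falls in char 5's range; it's byte 2 of F0 A2 A3 A7 = 0xA2.

0xA2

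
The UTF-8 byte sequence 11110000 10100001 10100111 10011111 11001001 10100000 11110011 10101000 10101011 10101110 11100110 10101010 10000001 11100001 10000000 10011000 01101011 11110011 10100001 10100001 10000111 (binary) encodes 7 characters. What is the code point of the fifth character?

U+1018

Offset 0: leading byte 0xF0 = 11110000 → 4-byte char #1 = F0 A1 A7 9F.
Offset 4: leading byte 0xC9 = 11001001 → 2-byte char #2 = C9 A0.
Offset 6: leading byte 0xF3 = 11110011 → 4-byte char #3 = F3 A8 AB AE.
Offset 10: leading byte 0xE6 = 11100110 → 3-byte char #4 = E6 AA 81.
Offset 13: leading byte 0xE1 = 11100001 → 3-byte char #5 = E1 80 98.
Leading byte 0xE1 = 11100001 matches 1110xxxx → 3-byte sequence.
Byte 1: 0xE1 = 11100001, payload 0001 (4 bits).
Byte 2: 0x80 = 10000000 (10xxxxxx ✓), payload 000000.
Byte 3: 0x98 = 10011000 (10xxxxxx ✓), payload 011000.
Concatenate: 0001000000011000 = 0x1018 (16 bits → U+1018).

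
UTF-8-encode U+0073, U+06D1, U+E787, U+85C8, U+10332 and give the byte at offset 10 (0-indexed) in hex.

U+0073 → 1-byte form 73 at offsets 0–0.
U+06D1 → 2-byte form DB 91 at offsets 1–2.
U+E787 → 3-byte form EE 9E 87 at offsets 3–5.
U+85C8 → 3-byte form E8 97 88 at offsets 6–8.
U+10332 → 4-byte form F0 90 8C B2 at offsets 9–12.
Offset 10 falls in char 5's range; it's byte 2 of F0 90 8C B2 = 0x90.

0x90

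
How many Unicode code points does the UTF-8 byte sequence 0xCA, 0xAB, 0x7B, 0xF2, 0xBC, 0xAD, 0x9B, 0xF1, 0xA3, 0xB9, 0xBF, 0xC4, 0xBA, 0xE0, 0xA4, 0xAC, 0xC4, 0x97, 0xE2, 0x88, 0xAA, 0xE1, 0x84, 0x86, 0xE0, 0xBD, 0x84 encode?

Byte at offset 0: 0xCA = 11001010 → 2-byte char (#1). Advance 2.
Byte at offset 2: 0x7B = 01111011 → 1-byte char (#2). Advance 1.
Byte at offset 3: 0xF2 = 11110010 → 4-byte char (#3). Advance 4.
Byte at offset 7: 0xF1 = 11110001 → 4-byte char (#4). Advance 4.
Byte at offset 11: 0xC4 = 11000100 → 2-byte char (#5). Advance 2.
Byte at offset 13: 0xE0 = 11100000 → 3-byte char (#6). Advance 3.
Byte at offset 16: 0xC4 = 11000100 → 2-byte char (#7). Advance 2.
Byte at offset 18: 0xE2 = 11100010 → 3-byte char (#8). Advance 3.
Byte at offset 21: 0xE1 = 11100001 → 3-byte char (#9). Advance 3.
Byte at offset 24: 0xE0 = 11100000 → 3-byte char (#10). Advance 3.
Reached end at offset 27 after 10 code points.

10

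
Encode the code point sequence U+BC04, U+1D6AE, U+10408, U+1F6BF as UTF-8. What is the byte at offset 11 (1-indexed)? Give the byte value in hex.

1-indexed offset 11 is 0-indexed offset 10.
U+BC04 → 3-byte form EB B0 84 at offsets 0–2.
U+1D6AE → 4-byte form F0 9D 9A AE at offsets 3–6.
U+10408 → 4-byte form F0 90 90 88 at offsets 7–10.
Offset 10 falls in char 3's range; it's byte 4 of F0 90 90 88 = 0x88.

0x88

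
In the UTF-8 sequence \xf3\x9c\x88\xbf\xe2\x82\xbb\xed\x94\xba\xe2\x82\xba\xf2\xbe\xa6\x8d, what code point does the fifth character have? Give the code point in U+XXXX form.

Offset 0: leading byte 0xF3 = 11110011 → 4-byte char #1 = F3 9C 88 BF.
Offset 4: leading byte 0xE2 = 11100010 → 3-byte char #2 = E2 82 BB.
Offset 7: leading byte 0xED = 11101101 → 3-byte char #3 = ED 94 BA.
Offset 10: leading byte 0xE2 = 11100010 → 3-byte char #4 = E2 82 BA.
Offset 13: leading byte 0xF2 = 11110010 → 4-byte char #5 = F2 BE A6 8D.
Leading byte 0xF2 = 11110010 matches 11110xxx → 4-byte sequence.
Byte 1: 0xF2 = 11110010, payload 010 (3 bits).
Byte 2: 0xBE = 10111110 (10xxxxxx ✓), payload 111110.
Byte 3: 0xA6 = 10100110 (10xxxxxx ✓), payload 100110.
Byte 4: 0x8D = 10001101 (10xxxxxx ✓), payload 001101.
Concatenate: 010111110100110001101 = 0xBE98D (21 bits → U+BE98D).

U+BE98D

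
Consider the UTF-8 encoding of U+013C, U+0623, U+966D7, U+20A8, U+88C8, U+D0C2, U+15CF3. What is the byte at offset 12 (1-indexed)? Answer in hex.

0xE8

1-indexed offset 12 is 0-indexed offset 11.
U+013C → 2-byte form C4 BC at offsets 0–1.
U+0623 → 2-byte form D8 A3 at offsets 2–3.
U+966D7 → 4-byte form F2 96 9B 97 at offsets 4–7.
U+20A8 → 3-byte form E2 82 A8 at offsets 8–10.
U+88C8 → 3-byte form E8 A3 88 at offsets 11–13.
Offset 11 falls in char 5's range; it's byte 1 of E8 A3 88 = 0xE8.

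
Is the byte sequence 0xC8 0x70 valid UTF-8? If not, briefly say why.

invalid (non-continuation byte where continuation expected)

Leading byte 0xC8 = 11001000 → 2-byte form.
Byte 2 is 0x70 = 01110000, which is not 10xxxxxx — expected a continuation byte.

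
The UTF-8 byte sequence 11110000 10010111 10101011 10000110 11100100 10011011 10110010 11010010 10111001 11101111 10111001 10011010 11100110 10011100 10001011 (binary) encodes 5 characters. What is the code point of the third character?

U+04B9

Offset 0: leading byte 0xF0 = 11110000 → 4-byte char #1 = F0 97 AB 86.
Offset 4: leading byte 0xE4 = 11100100 → 3-byte char #2 = E4 9B B2.
Offset 7: leading byte 0xD2 = 11010010 → 2-byte char #3 = D2 B9.
Leading byte 0xD2 = 11010010 matches 110xxxxx → 2-byte sequence.
Byte 1: 0xD2 = 11010010, payload 10010 (5 bits).
Byte 2: 0xB9 = 10111001 (10xxxxxx ✓), payload 111001.
Concatenate: 10010111001 = 0x4B9 (11 bits → U+04B9).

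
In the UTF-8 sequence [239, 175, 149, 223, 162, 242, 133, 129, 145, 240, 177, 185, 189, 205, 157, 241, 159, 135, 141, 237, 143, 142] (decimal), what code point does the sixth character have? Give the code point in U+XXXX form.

U+5F1CD

Offset 0: leading byte 0xEF = 11101111 → 3-byte char #1 = EF AF 95.
Offset 3: leading byte 0xDF = 11011111 → 2-byte char #2 = DF A2.
Offset 5: leading byte 0xF2 = 11110010 → 4-byte char #3 = F2 85 81 91.
Offset 9: leading byte 0xF0 = 11110000 → 4-byte char #4 = F0 B1 B9 BD.
Offset 13: leading byte 0xCD = 11001101 → 2-byte char #5 = CD 9D.
Offset 15: leading byte 0xF1 = 11110001 → 4-byte char #6 = F1 9F 87 8D.
Leading byte 0xF1 = 11110001 matches 11110xxx → 4-byte sequence.
Byte 1: 0xF1 = 11110001, payload 001 (3 bits).
Byte 2: 0x9F = 10011111 (10xxxxxx ✓), payload 011111.
Byte 3: 0x87 = 10000111 (10xxxxxx ✓), payload 000111.
Byte 4: 0x8D = 10001101 (10xxxxxx ✓), payload 001101.
Concatenate: 001011111000111001101 = 0x5F1CD (21 bits → U+5F1CD).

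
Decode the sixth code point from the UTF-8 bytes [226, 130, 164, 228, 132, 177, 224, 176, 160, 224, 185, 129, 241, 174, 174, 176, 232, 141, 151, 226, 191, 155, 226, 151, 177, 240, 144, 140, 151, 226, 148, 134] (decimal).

Offset 0: leading byte 0xE2 = 11100010 → 3-byte char #1 = E2 82 A4.
Offset 3: leading byte 0xE4 = 11100100 → 3-byte char #2 = E4 84 B1.
Offset 6: leading byte 0xE0 = 11100000 → 3-byte char #3 = E0 B0 A0.
Offset 9: leading byte 0xE0 = 11100000 → 3-byte char #4 = E0 B9 81.
Offset 12: leading byte 0xF1 = 11110001 → 4-byte char #5 = F1 AE AE B0.
Offset 16: leading byte 0xE8 = 11101000 → 3-byte char #6 = E8 8D 97.
Leading byte 0xE8 = 11101000 matches 1110xxxx → 3-byte sequence.
Byte 1: 0xE8 = 11101000, payload 1000 (4 bits).
Byte 2: 0x8D = 10001101 (10xxxxxx ✓), payload 001101.
Byte 3: 0x97 = 10010111 (10xxxxxx ✓), payload 010111.
Concatenate: 1000001101010111 = 0x8357 (16 bits → U+8357).

U+8357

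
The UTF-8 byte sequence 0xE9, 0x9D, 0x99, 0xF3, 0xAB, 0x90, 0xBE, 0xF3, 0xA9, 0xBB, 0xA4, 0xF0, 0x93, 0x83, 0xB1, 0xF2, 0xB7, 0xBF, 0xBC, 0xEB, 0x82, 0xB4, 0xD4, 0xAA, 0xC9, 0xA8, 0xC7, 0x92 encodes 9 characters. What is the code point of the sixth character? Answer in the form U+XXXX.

Offset 0: leading byte 0xE9 = 11101001 → 3-byte char #1 = E9 9D 99.
Offset 3: leading byte 0xF3 = 11110011 → 4-byte char #2 = F3 AB 90 BE.
Offset 7: leading byte 0xF3 = 11110011 → 4-byte char #3 = F3 A9 BB A4.
Offset 11: leading byte 0xF0 = 11110000 → 4-byte char #4 = F0 93 83 B1.
Offset 15: leading byte 0xF2 = 11110010 → 4-byte char #5 = F2 B7 BF BC.
Offset 19: leading byte 0xEB = 11101011 → 3-byte char #6 = EB 82 B4.
Leading byte 0xEB = 11101011 matches 1110xxxx → 3-byte sequence.
Byte 1: 0xEB = 11101011, payload 1011 (4 bits).
Byte 2: 0x82 = 10000010 (10xxxxxx ✓), payload 000010.
Byte 3: 0xB4 = 10110100 (10xxxxxx ✓), payload 110100.
Concatenate: 1011000010110100 = 0xB0B4 (16 bits → U+B0B4).

U+B0B4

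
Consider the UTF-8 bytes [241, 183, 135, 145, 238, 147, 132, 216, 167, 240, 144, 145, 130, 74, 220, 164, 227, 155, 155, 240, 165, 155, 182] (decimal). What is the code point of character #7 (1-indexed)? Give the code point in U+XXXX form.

Offset 0: leading byte 0xF1 = 11110001 → 4-byte char #1 = F1 B7 87 91.
Offset 4: leading byte 0xEE = 11101110 → 3-byte char #2 = EE 93 84.
Offset 7: leading byte 0xD8 = 11011000 → 2-byte char #3 = D8 A7.
Offset 9: leading byte 0xF0 = 11110000 → 4-byte char #4 = F0 90 91 82.
Offset 13: leading byte 0x4A = 01001010 → 1-byte char #5 = 4A.
Offset 14: leading byte 0xDC = 11011100 → 2-byte char #6 = DC A4.
Offset 16: leading byte 0xE3 = 11100011 → 3-byte char #7 = E3 9B 9B.
Leading byte 0xE3 = 11100011 matches 1110xxxx → 3-byte sequence.
Byte 1: 0xE3 = 11100011, payload 0011 (4 bits).
Byte 2: 0x9B = 10011011 (10xxxxxx ✓), payload 011011.
Byte 3: 0x9B = 10011011 (10xxxxxx ✓), payload 011011.
Concatenate: 0011011011011011 = 0x36DB (16 bits → U+36DB).

U+36DB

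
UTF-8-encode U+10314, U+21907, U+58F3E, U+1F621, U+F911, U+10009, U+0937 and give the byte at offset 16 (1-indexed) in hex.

0xA1

1-indexed offset 16 is 0-indexed offset 15.
U+10314 → 4-byte form F0 90 8C 94 at offsets 0–3.
U+21907 → 4-byte form F0 A1 A4 87 at offsets 4–7.
U+58F3E → 4-byte form F1 98 BC BE at offsets 8–11.
U+1F621 → 4-byte form F0 9F 98 A1 at offsets 12–15.
Offset 15 falls in char 4's range; it's byte 4 of F0 9F 98 A1 = 0xA1.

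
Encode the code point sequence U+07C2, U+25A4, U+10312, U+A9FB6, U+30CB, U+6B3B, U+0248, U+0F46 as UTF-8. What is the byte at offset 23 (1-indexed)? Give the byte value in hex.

1-indexed offset 23 is 0-indexed offset 22.
U+07C2 → 2-byte form DF 82 at offsets 0–1.
U+25A4 → 3-byte form E2 96 A4 at offsets 2–4.
U+10312 → 4-byte form F0 90 8C 92 at offsets 5–8.
U+A9FB6 → 4-byte form F2 A9 BE B6 at offsets 9–12.
U+30CB → 3-byte form E3 83 8B at offsets 13–15.
U+6B3B → 3-byte form E6 AC BB at offsets 16–18.
U+0248 → 2-byte form C9 88 at offsets 19–20.
U+0F46 → 3-byte form E0 BD 86 at offsets 21–23.
Offset 22 falls in char 8's range; it's byte 2 of E0 BD 86 = 0xBD.

0xBD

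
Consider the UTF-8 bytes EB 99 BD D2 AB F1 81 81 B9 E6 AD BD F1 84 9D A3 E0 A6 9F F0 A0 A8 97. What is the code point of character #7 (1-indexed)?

U+20A17

Offset 0: leading byte 0xEB = 11101011 → 3-byte char #1 = EB 99 BD.
Offset 3: leading byte 0xD2 = 11010010 → 2-byte char #2 = D2 AB.
Offset 5: leading byte 0xF1 = 11110001 → 4-byte char #3 = F1 81 81 B9.
Offset 9: leading byte 0xE6 = 11100110 → 3-byte char #4 = E6 AD BD.
Offset 12: leading byte 0xF1 = 11110001 → 4-byte char #5 = F1 84 9D A3.
Offset 16: leading byte 0xE0 = 11100000 → 3-byte char #6 = E0 A6 9F.
Offset 19: leading byte 0xF0 = 11110000 → 4-byte char #7 = F0 A0 A8 97.
Leading byte 0xF0 = 11110000 matches 11110xxx → 4-byte sequence.
Byte 1: 0xF0 = 11110000, payload 000 (3 bits).
Byte 2: 0xA0 = 10100000 (10xxxxxx ✓), payload 100000.
Byte 3: 0xA8 = 10101000 (10xxxxxx ✓), payload 101000.
Byte 4: 0x97 = 10010111 (10xxxxxx ✓), payload 010111.
Concatenate: 000100000101000010111 = 0x20A17 (21 bits → U+20A17).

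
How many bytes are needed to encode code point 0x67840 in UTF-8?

U+67840 = 0x67840. UTF-8 uses 1 byte below 0x80, 2 below 0x800, 3 below 0x10000, 4 up to 0x10FFFF. 0x67840 is in U+10000–U+10FFFF → 4 bytes.

4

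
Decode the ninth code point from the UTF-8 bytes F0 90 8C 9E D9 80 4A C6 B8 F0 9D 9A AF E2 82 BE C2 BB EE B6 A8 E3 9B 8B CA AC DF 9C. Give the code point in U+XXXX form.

Offset 0: leading byte 0xF0 = 11110000 → 4-byte char #1 = F0 90 8C 9E.
Offset 4: leading byte 0xD9 = 11011001 → 2-byte char #2 = D9 80.
Offset 6: leading byte 0x4A = 01001010 → 1-byte char #3 = 4A.
Offset 7: leading byte 0xC6 = 11000110 → 2-byte char #4 = C6 B8.
Offset 9: leading byte 0xF0 = 11110000 → 4-byte char #5 = F0 9D 9A AF.
Offset 13: leading byte 0xE2 = 11100010 → 3-byte char #6 = E2 82 BE.
Offset 16: leading byte 0xC2 = 11000010 → 2-byte char #7 = C2 BB.
Offset 18: leading byte 0xEE = 11101110 → 3-byte char #8 = EE B6 A8.
Offset 21: leading byte 0xE3 = 11100011 → 3-byte char #9 = E3 9B 8B.
Leading byte 0xE3 = 11100011 matches 1110xxxx → 3-byte sequence.
Byte 1: 0xE3 = 11100011, payload 0011 (4 bits).
Byte 2: 0x9B = 10011011 (10xxxxxx ✓), payload 011011.
Byte 3: 0x8B = 10001011 (10xxxxxx ✓), payload 001011.
Concatenate: 0011011011001011 = 0x36CB (16 bits → U+36CB).

U+36CB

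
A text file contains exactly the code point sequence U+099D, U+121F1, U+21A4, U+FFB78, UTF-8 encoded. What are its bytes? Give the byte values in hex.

U+099D: 3-byte form → E0 A6 9D.
U+121F1: 4-byte form → F0 92 87 B1.
U+21A4: 3-byte form → E2 86 A4.
U+FFB78: 4-byte form → F3 BF AD B8.
Concatenated (14 bytes): E0 A6 9D F0 92 87 B1 E2 86 A4 F3 BF AD B8.

E0 A6 9D F0 92 87 B1 E2 86 A4 F3 BF AD B8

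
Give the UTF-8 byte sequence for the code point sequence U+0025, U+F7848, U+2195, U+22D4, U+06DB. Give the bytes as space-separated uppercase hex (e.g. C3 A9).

U+0025: 1-byte form → 25.
U+F7848: 4-byte form → F3 B7 A1 88.
U+2195: 3-byte form → E2 86 95.
U+22D4: 3-byte form → E2 8B 94.
U+06DB: 2-byte form → DB 9B.
Concatenated (13 bytes): 25 F3 B7 A1 88 E2 86 95 E2 8B 94 DB 9B.

25 F3 B7 A1 88 E2 86 95 E2 8B 94 DB 9B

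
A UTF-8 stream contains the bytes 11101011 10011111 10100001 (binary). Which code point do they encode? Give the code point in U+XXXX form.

U+B7E1

Leading byte 0xEB = 11101011 matches 1110xxxx → 3-byte sequence.
Byte 1: 0xEB = 11101011, payload 1011 (4 bits).
Byte 2: 0x9F = 10011111 (10xxxxxx ✓), payload 011111.
Byte 3: 0xA1 = 10100001 (10xxxxxx ✓), payload 100001.
Concatenate: 1011011111100001 = 0xB7E1 (16 bits → U+B7E1).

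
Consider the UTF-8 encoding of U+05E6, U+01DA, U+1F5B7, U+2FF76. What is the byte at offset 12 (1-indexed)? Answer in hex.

0xB6

1-indexed offset 12 is 0-indexed offset 11.
U+05E6 → 2-byte form D7 A6 at offsets 0–1.
U+01DA → 2-byte form C7 9A at offsets 2–3.
U+1F5B7 → 4-byte form F0 9F 96 B7 at offsets 4–7.
U+2FF76 → 4-byte form F0 AF BD B6 at offsets 8–11.
Offset 11 falls in char 4's range; it's byte 4 of F0 AF BD B6 = 0xB6.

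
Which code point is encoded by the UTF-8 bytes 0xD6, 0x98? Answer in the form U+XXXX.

U+0598

Leading byte 0xD6 = 11010110 matches 110xxxxx → 2-byte sequence.
Byte 1: 0xD6 = 11010110, payload 10110 (5 bits).
Byte 2: 0x98 = 10011000 (10xxxxxx ✓), payload 011000.
Concatenate: 10110011000 = 0x598 (11 bits → U+0598).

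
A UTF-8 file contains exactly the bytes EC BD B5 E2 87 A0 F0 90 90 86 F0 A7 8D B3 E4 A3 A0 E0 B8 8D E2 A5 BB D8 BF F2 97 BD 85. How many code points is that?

Byte at offset 0: 0xEC = 11101100 → 3-byte char (#1). Advance 3.
Byte at offset 3: 0xE2 = 11100010 → 3-byte char (#2). Advance 3.
Byte at offset 6: 0xF0 = 11110000 → 4-byte char (#3). Advance 4.
Byte at offset 10: 0xF0 = 11110000 → 4-byte char (#4). Advance 4.
Byte at offset 14: 0xE4 = 11100100 → 3-byte char (#5). Advance 3.
Byte at offset 17: 0xE0 = 11100000 → 3-byte char (#6). Advance 3.
Byte at offset 20: 0xE2 = 11100010 → 3-byte char (#7). Advance 3.
Byte at offset 23: 0xD8 = 11011000 → 2-byte char (#8). Advance 2.
Byte at offset 25: 0xF2 = 11110010 → 4-byte char (#9). Advance 4.
Reached end at offset 29 after 9 code points.

9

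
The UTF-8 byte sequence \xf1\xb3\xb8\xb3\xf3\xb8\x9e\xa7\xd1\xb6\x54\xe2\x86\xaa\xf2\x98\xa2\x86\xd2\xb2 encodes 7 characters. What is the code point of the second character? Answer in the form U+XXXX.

U+F87A7

Offset 0: leading byte 0xF1 = 11110001 → 4-byte char #1 = F1 B3 B8 B3.
Offset 4: leading byte 0xF3 = 11110011 → 4-byte char #2 = F3 B8 9E A7.
Leading byte 0xF3 = 11110011 matches 11110xxx → 4-byte sequence.
Byte 1: 0xF3 = 11110011, payload 011 (3 bits).
Byte 2: 0xB8 = 10111000 (10xxxxxx ✓), payload 111000.
Byte 3: 0x9E = 10011110 (10xxxxxx ✓), payload 011110.
Byte 4: 0xA7 = 10100111 (10xxxxxx ✓), payload 100111.
Concatenate: 011111000011110100111 = 0xF87A7 (21 bits → U+F87A7).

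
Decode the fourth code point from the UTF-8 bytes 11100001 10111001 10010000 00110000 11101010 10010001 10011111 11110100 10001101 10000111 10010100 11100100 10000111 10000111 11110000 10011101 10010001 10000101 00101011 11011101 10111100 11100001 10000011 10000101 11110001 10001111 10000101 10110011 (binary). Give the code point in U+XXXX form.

U+10D1D4

Offset 0: leading byte 0xE1 = 11100001 → 3-byte char #1 = E1 B9 90.
Offset 3: leading byte 0x30 = 00110000 → 1-byte char #2 = 30.
Offset 4: leading byte 0xEA = 11101010 → 3-byte char #3 = EA 91 9F.
Offset 7: leading byte 0xF4 = 11110100 → 4-byte char #4 = F4 8D 87 94.
Leading byte 0xF4 = 11110100 matches 11110xxx → 4-byte sequence.
Byte 1: 0xF4 = 11110100, payload 100 (3 bits).
Byte 2: 0x8D = 10001101 (10xxxxxx ✓), payload 001101.
Byte 3: 0x87 = 10000111 (10xxxxxx ✓), payload 000111.
Byte 4: 0x94 = 10010100 (10xxxxxx ✓), payload 010100.
Concatenate: 100001101000111010100 = 0x10D1D4 (21 bits → U+10D1D4).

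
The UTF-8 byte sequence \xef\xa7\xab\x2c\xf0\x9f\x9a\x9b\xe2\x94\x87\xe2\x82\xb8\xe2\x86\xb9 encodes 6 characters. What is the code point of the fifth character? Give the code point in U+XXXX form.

Offset 0: leading byte 0xEF = 11101111 → 3-byte char #1 = EF A7 AB.
Offset 3: leading byte 0x2C = 00101100 → 1-byte char #2 = 2C.
Offset 4: leading byte 0xF0 = 11110000 → 4-byte char #3 = F0 9F 9A 9B.
Offset 8: leading byte 0xE2 = 11100010 → 3-byte char #4 = E2 94 87.
Offset 11: leading byte 0xE2 = 11100010 → 3-byte char #5 = E2 82 B8.
Leading byte 0xE2 = 11100010 matches 1110xxxx → 3-byte sequence.
Byte 1: 0xE2 = 11100010, payload 0010 (4 bits).
Byte 2: 0x82 = 10000010 (10xxxxxx ✓), payload 000010.
Byte 3: 0xB8 = 10111000 (10xxxxxx ✓), payload 111000.
Concatenate: 0010000010111000 = 0x20B8 (16 bits → U+20B8).

U+20B8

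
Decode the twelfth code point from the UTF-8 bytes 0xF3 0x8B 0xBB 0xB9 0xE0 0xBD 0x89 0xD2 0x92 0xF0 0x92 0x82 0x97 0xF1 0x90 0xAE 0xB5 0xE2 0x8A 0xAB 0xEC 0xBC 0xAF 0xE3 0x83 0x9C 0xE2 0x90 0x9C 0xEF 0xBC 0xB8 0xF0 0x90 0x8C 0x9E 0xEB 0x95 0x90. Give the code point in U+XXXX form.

U+B550

Offset 0: leading byte 0xF3 = 11110011 → 4-byte char #1 = F3 8B BB B9.
Offset 4: leading byte 0xE0 = 11100000 → 3-byte char #2 = E0 BD 89.
Offset 7: leading byte 0xD2 = 11010010 → 2-byte char #3 = D2 92.
Offset 9: leading byte 0xF0 = 11110000 → 4-byte char #4 = F0 92 82 97.
Offset 13: leading byte 0xF1 = 11110001 → 4-byte char #5 = F1 90 AE B5.
Offset 17: leading byte 0xE2 = 11100010 → 3-byte char #6 = E2 8A AB.
Offset 20: leading byte 0xEC = 11101100 → 3-byte char #7 = EC BC AF.
Offset 23: leading byte 0xE3 = 11100011 → 3-byte char #8 = E3 83 9C.
Offset 26: leading byte 0xE2 = 11100010 → 3-byte char #9 = E2 90 9C.
Offset 29: leading byte 0xEF = 11101111 → 3-byte char #10 = EF BC B8.
Offset 32: leading byte 0xF0 = 11110000 → 4-byte char #11 = F0 90 8C 9E.
Offset 36: leading byte 0xEB = 11101011 → 3-byte char #12 = EB 95 90.
Leading byte 0xEB = 11101011 matches 1110xxxx → 3-byte sequence.
Byte 1: 0xEB = 11101011, payload 1011 (4 bits).
Byte 2: 0x95 = 10010101 (10xxxxxx ✓), payload 010101.
Byte 3: 0x90 = 10010000 (10xxxxxx ✓), payload 010000.
Concatenate: 1011010101010000 = 0xB550 (16 bits → U+B550).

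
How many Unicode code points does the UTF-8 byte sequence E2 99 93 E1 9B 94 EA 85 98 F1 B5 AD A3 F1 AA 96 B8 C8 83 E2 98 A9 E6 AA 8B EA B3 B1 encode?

Byte at offset 0: 0xE2 = 11100010 → 3-byte char (#1). Advance 3.
Byte at offset 3: 0xE1 = 11100001 → 3-byte char (#2). Advance 3.
Byte at offset 6: 0xEA = 11101010 → 3-byte char (#3). Advance 3.
Byte at offset 9: 0xF1 = 11110001 → 4-byte char (#4). Advance 4.
Byte at offset 13: 0xF1 = 11110001 → 4-byte char (#5). Advance 4.
Byte at offset 17: 0xC8 = 11001000 → 2-byte char (#6). Advance 2.
Byte at offset 19: 0xE2 = 11100010 → 3-byte char (#7). Advance 3.
Byte at offset 22: 0xE6 = 11100110 → 3-byte char (#8). Advance 3.
Byte at offset 25: 0xEA = 11101010 → 3-byte char (#9). Advance 3.
Reached end at offset 28 after 9 code points.

9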